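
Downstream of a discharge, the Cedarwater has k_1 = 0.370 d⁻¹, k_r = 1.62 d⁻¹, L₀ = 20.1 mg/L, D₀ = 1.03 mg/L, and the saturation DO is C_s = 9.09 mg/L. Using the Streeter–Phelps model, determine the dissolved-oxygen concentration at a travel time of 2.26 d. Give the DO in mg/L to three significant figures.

DO ≈ 6.64 mg/L

k_1 L₀/(k_r−k_1) = 0.370×20.1/(1.62−0.370) = 7.437/1.250 = 5.950 mg/L.
e^(−k_1 t) = e^(−0.370×2.260) = 0.4334; e^(−k_r t) = e^(−1.62×2.260) = 0.02570.
D = 5.950 × (0.4334 − 0.02570) + 1.03 × 0.02570 = 2.425 + 0.02647 = 2.452 mg/L.
DO = C_s − D = 9.09 − 2.452 = 6.638 mg/L.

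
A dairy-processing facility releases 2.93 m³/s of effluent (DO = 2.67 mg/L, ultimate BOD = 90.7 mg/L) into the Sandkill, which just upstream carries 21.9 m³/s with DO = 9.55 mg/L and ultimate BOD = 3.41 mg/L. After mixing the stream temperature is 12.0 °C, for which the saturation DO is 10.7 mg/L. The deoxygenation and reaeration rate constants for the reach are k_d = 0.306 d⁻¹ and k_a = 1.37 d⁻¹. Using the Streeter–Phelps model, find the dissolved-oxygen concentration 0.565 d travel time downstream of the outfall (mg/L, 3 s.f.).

DO ≈ 8.30 mg/L

Mixed DO = (21.9×9.55 + 2.93×2.67)/(21.9+2.93) = 217.0/24.83 = 8.738 mg/L.
Mixed L₀ = (21.9×3.41 + 2.93×90.7)/(24.83) = 340.4/24.83 = 13.71 mg/L.
Initial deficit D₀ = C_s − DO₀ = 10.7 − 8.738 = 1.962 mg/L.
D(0.565) = [0.306×13.71/(1.37−0.306)](e^(−0.306×0.565) − e^(−1.37×0.565)) + 1.962 e^(−1.37×0.565)
= 3.943 × (0.8412 − 0.4611) + 1.962 × 0.4611 = 2.403 mg/L.
DO = 10.7 − 2.403 = 8.297 mg/L.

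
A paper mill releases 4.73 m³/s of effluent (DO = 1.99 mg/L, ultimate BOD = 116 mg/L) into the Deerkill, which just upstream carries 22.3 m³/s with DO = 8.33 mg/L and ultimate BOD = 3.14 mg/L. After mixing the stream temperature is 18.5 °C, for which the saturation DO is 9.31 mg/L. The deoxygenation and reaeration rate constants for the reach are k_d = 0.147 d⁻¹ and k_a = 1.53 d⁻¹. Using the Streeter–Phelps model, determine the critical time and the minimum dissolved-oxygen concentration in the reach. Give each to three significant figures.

t_c ≈ 0.278 d; minimum DO ≈ 7.20 mg/L

Mixed DO = (22.3×8.33 + 4.73×1.99)/(22.3+4.73) = 195.2/27.03 = 7.221 mg/L.
Mixed L₀ = (22.3×3.14 + 4.73×116)/(27.03) = 618.7/27.03 = 22.89 mg/L.
Initial deficit D₀ = C_s − DO₀ = 9.31 − 7.221 = 2.089 mg/L.
t_c = (1/1.383) ln[(1.53/0.147)(1 − 2.089×1.383/(0.147×22.89))] = 0.7231 × ln(1.469) = 0.2783 d.
D_c = (0.147/1.53) × 22.89 × e^(−0.147×0.2783) = 0.09608 × 22.89 × 0.9599 = 2.111 mg/L.
Minimum DO = 9.31 − 2.111 = 7.199 mg/L.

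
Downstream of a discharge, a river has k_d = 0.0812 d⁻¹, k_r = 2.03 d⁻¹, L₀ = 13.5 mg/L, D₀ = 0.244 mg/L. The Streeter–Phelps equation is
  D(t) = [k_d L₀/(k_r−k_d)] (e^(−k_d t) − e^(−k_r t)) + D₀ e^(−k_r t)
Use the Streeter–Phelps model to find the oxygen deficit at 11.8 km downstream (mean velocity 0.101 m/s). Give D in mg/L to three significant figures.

Travel time t = x/v = 11.8 km / (0.101 m/s) = 11800 m / 0.101 m/s = 116800 s = 1.352 d.
k_d L₀/(k_r−k_d) = 0.0812×13.5/(2.03−0.0812) = 1.096/1.949 = 0.5625 mg/L.
e^(−k_d t) = e^(−0.0812×1.352) = 0.8960; e^(−k_r t) = e^(−2.03×1.352) = 0.06425.
D = 0.5625 × (0.8960 − 0.06425) + 0.244 × 0.06425 = 0.4679 + 0.01568 = 0.4835 mg/L.

D ≈ 0.484 mg/L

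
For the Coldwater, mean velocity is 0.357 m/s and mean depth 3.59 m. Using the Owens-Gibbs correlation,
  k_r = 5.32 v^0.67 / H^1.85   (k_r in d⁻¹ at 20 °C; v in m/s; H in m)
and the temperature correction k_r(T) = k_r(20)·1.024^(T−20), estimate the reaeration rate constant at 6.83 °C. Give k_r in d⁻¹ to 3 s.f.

k_r ≈ 0.183 d⁻¹

k_r(20) = 5.32 × 0.357^0.67 / 3.59^1.85 = 5.32 × 0.5015 / 10.64 = 0.2508 d⁻¹.
k_r(6.83) = 0.2508 × 1.024^(6.83−20) = 0.2508 × 0.7317 = 0.1835 d⁻¹.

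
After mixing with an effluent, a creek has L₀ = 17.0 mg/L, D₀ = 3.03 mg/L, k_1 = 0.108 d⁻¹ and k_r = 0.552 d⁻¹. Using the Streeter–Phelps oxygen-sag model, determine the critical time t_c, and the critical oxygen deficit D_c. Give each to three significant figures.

t_c ≈ 0.702 d; D_c ≈ 3.08 mg/L

With k_r/k_1 = 5.111 and 1 − D₀(k_r−k_1)/(k_1 L₀) = 0.2673,
t_c = ln(5.111 × 0.2673) / (0.552 − 0.108) = ln(1.366) / 0.4440 = 0.3119/0.4440 = 0.7024 d.
D_c = (k_1/k_r) L₀ e^(−k_1 t_c) = (0.108/0.552) × 17.0 × e^(−0.108×0.7024) = 0.1957 × 17.0 × 0.9269 = 3.083 mg/L.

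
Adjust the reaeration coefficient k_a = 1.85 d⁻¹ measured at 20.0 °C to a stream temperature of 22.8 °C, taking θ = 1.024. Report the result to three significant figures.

k_a ≈ 1.98 d⁻¹

k_a(T₂) = k_a(T₁) · θ^(T₂−T₁) = 1.85 × 1.024^(22.8−20.0)
= 1.85 × 1.024^2.80 = 1.85 × 1.069 = 1.977 d⁻¹.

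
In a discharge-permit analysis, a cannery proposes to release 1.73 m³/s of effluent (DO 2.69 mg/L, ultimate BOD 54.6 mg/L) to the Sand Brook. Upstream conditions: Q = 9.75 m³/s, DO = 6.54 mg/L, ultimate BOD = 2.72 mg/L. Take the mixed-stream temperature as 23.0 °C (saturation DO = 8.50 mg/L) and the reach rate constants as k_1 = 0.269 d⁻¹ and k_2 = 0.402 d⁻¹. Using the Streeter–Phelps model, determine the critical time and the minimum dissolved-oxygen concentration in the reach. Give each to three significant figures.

t_c ≈ 2.07 d; minimum DO ≈ 4.46 mg/L

Mixed DO = (9.75×6.54 + 1.73×2.69)/(9.75+1.73) = 68.42/11.48 = 5.960 mg/L.
Mixed L₀ = (9.75×2.72 + 1.73×54.6)/(11.48) = 121.0/11.48 = 10.54 mg/L.
Initial deficit D₀ = C_s − DO₀ = 8.50 − 5.960 = 2.540 mg/L.
t_c = (1/0.1330) ln[(0.402/0.269)(1 − 2.540×0.1330/(0.269×10.54))] = 7.519 × ln(1.316) = 2.066 d.
D_c = (0.269/0.402) × 10.54 × e^(−0.269×2.066) = 0.6692 × 10.54 × 0.5736 = 4.045 mg/L.
Minimum DO = 8.50 − 4.045 = 4.455 mg/L.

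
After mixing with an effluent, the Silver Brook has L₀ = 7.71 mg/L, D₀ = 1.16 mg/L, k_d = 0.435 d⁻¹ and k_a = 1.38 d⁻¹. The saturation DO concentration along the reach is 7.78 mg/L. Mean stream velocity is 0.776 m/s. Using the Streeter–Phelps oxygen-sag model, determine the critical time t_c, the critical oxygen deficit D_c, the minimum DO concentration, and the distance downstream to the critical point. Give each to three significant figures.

t_c ≈ 0.803 d; D_c ≈ 1.71 mg/L; min DO ≈ 6.07 mg/L; x_c ≈ 53.8 km

With k_a/k_d = 3.172 and 1 − D₀(k_a−k_d)/(k_d L₀) = 0.6732,
t_c = ln(3.172 × 0.6732) / (1.38 − 0.435) = ln(2.136) / 0.9450 = 0.7587/0.9450 = 0.8029 d.
L(t_c) = L₀ e^(−k_d t_c) = 7.71 × 0.7052 = 5.437 mg/L, and at the critical point k_a D_c = k_d L, so D_c = (0.435/1.38) × 5.437 = 1.714 mg/L.
Minimum DO = C_s − D_c = 7.78 − 1.714 = 6.066 mg/L.
x_c = v t_c = 0.776 m/s × 0.8029 d × 86400 s/d = 53830 m ≈ 53.8 km.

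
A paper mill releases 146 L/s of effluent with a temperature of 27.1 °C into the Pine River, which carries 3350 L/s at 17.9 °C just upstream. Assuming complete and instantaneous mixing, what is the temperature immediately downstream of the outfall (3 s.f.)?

Flow-weighted mixing: C = (Q_r C_r + Q_w C_w)/(Q_r + Q_w)
= (3350×17.9 + 146×27.1)/(3350 + 146) = 63920/3496 = 18.28 °C.

18.3 °C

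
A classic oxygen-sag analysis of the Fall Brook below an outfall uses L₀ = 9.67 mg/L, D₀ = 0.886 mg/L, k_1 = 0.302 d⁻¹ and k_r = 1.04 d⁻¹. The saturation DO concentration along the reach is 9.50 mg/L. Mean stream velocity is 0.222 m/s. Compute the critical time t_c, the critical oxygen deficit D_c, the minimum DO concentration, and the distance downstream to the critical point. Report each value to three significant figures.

With k_r/k_1 = 3.444 and 1 − D₀(k_r−k_1)/(k_1 L₀) = 0.7761,
t_c = ln(3.444 × 0.7761) / (1.04 − 0.302) = ln(2.673) / 0.7380 = 0.9831/0.7380 = 1.332 d.
L(t_c) = L₀ e^(−k_1 t_c) = 9.67 × 0.6688 = 6.467 mg/L, and at the critical point k_r D_c = k_1 L, so D_c = (0.302/1.04) × 6.467 = 1.878 mg/L.
Minimum DO = C_s − D_c = 9.50 − 1.878 = 7.622 mg/L.
x_c = v t_c = 0.222 m/s × 1.332 d × 86400 s/d = 25550 m ≈ 25.6 km.

t_c ≈ 1.33 d; D_c ≈ 1.88 mg/L; min DO ≈ 7.62 mg/L; x_c ≈ 25.6 km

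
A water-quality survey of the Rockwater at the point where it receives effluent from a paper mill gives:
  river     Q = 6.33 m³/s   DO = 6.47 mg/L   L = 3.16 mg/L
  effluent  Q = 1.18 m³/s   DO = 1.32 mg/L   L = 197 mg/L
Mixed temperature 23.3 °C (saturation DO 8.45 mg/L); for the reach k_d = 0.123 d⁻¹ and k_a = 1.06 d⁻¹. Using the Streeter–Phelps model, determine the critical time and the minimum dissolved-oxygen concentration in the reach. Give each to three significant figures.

Mixed DO = (6.33×6.47 + 1.18×1.32)/(6.33+1.18) = 42.51/7.510 = 5.661 mg/L.
Mixed L₀ = (6.33×3.16 + 1.18×197)/(7.510) = 252.5/7.510 = 33.62 mg/L.
Initial deficit D₀ = C_s − DO₀ = 8.45 − 5.661 = 2.789 mg/L.
t_c = (1/0.9370) ln[(1.06/0.123)(1 − 2.789×0.9370/(0.123×33.62))] = 1.067 × ln(3.171) = 1.232 d.
D_c = (0.123/1.06) × 33.62 × e^(−0.123×1.232) = 0.1160 × 33.62 × 0.8594 = 3.352 mg/L.
Minimum DO = 8.45 − 3.352 = 5.098 mg/L.

t_c ≈ 1.23 d; minimum DO ≈ 5.10 mg/L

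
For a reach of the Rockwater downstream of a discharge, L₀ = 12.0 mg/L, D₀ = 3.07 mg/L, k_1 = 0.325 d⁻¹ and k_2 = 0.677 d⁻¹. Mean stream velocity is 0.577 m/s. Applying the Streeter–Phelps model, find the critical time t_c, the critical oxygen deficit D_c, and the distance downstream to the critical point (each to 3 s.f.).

At the critical point dD/dt = 0, so k_1 L₀ e^(−k_1 t) = k_2 D. Substituting D(t) from the Streeter–Phelps equation and solving for t gives
t_c = ln[(k_2/k_1)(1 − D₀(k_2−k_1)/(k_1 L₀))] / (k_2−k_1).
Here k_2−k_1 = 0.3520 d⁻¹ and 1 − D₀(k_2−k_1)/(k_1 L₀) = 1 − 3.07×0.3520/(0.325×12.0) = 0.7229, so
t_c = ln(2.083 × 0.7229) / 0.3520 = 0.4094 / 0.3520 = 1.163 d.
L(t_c) = L₀ e^(−k_1 t_c) = 12.0 × 0.6852 = 8.223 mg/L, and at the critical point k_2 D_c = k_1 L, so D_c = (0.325/0.677) × 8.223 = 3.947 mg/L.
x_c = v t_c = 0.577 m/s × 1.163 d × 86400 s/d = 57980 m ≈ 58.0 km.

t_c ≈ 1.16 d; D_c ≈ 3.95 mg/L; x_c ≈ 58.0 km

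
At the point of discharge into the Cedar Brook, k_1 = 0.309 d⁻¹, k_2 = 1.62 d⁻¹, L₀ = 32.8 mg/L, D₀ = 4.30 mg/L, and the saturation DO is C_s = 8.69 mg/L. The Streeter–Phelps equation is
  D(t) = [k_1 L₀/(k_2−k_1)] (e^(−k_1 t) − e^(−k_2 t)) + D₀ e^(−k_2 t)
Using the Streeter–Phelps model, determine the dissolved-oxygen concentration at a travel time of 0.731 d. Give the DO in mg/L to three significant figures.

k_1 L₀/(k_2−k_1) = 0.309×32.8/(1.62−0.309) = 10.14/1.311 = 7.731 mg/L.
e^(−k_1 t) = e^(−0.309×0.7310) = 0.7978; e^(−k_2 t) = e^(−1.62×0.7310) = 0.3060.
D = 7.731 × (0.7978 − 0.3060) + 4.30 × 0.3060 = 3.802 + 1.316 = 5.118 mg/L.
DO = C_s − D = 8.69 − 5.118 = 3.572 mg/L.

DO ≈ 3.57 mg/L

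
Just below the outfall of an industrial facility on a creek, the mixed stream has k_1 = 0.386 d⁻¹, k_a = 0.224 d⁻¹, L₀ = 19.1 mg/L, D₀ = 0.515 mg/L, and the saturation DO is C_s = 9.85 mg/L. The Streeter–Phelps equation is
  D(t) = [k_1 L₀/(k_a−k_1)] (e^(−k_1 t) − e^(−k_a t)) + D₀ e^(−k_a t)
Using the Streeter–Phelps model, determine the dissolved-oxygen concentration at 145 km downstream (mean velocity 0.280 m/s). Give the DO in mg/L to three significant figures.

DO ≈ 2.33 mg/L

Travel time t = x/v = 145 km / (0.280 m/s) = 145000 m / 0.280 m/s = 517900 s = 5.994 d.
k_1 L₀/(k_a−k_1) = 0.386×19.1/(0.224−0.386) = 7.373/-0.1620 = -45.51 mg/L.
e^(−k_1 t) = e^(−0.386×5.994) = 0.09891; e^(−k_a t) = e^(−0.224×5.994) = 0.2612.
D = -45.51 × (0.09891 − 0.2612) + 0.515 × 0.2612 = 7.384 + 0.1345 = 7.519 mg/L.
DO = C_s − D = 9.85 − 7.519 = 2.331 mg/L.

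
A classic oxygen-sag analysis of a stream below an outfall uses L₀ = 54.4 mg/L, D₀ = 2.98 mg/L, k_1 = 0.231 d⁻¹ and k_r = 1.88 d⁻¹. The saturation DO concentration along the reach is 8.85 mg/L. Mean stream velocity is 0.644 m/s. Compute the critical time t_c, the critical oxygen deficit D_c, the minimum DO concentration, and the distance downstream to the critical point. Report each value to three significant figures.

With k_r/k_1 = 8.139 and 1 − D₀(k_r−k_1)/(k_1 L₀) = 0.6090,
t_c = ln(8.139 × 0.6090) / (1.88 − 0.231) = ln(4.956) / 1.649 = 1.601/1.649 = 0.9706 d.
D_c = (k_1/k_r) L₀ e^(−k_1 t_c) = (0.231/1.88) × 54.4 × e^(−0.231×0.9706) = 0.1229 × 54.4 × 0.7991 = 5.342 mg/L.
Minimum DO = C_s − D_c = 8.85 − 5.342 = 3.508 mg/L.
x_c = v t_c = 0.644 m/s × 0.9706 d × 86400 s/d = 54010 m ≈ 54.0 km.

t_c ≈ 0.971 d; D_c ≈ 5.34 mg/L; min DO ≈ 3.51 mg/L; x_c ≈ 54.0 km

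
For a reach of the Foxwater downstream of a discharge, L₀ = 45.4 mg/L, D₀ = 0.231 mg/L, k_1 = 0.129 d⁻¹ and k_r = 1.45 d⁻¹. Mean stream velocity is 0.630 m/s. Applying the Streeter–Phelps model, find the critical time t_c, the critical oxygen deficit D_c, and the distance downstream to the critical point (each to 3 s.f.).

t_c ≈ 1.79 d; D_c ≈ 3.21 mg/L; x_c ≈ 97.5 km

t_c = [1/(k_r−k_1)] ln[(k_r/k_1)(1 − D₀(k_r−k_1)/(k_1 L₀))]
= [1/(1.45−0.129)] ln[(1.45/0.129)(1 − 0.231×1.321/(0.129×45.4))]
= (1/1.321) ln[11.24 × 0.9479] = 0.7570 × ln(10.65) = 0.7570 × 2.366 = 1.791 d.
L(t_c) = L₀ e^(−k_1 t_c) = 45.4 × 0.7937 = 36.03 mg/L, and at the critical point k_r D_c = k_1 L, so D_c = (0.129/1.45) × 36.03 = 3.206 mg/L.
x_c = v t_c = 0.630 m/s × 1.791 d × 86400 s/d = 97490 m ≈ 97.5 km.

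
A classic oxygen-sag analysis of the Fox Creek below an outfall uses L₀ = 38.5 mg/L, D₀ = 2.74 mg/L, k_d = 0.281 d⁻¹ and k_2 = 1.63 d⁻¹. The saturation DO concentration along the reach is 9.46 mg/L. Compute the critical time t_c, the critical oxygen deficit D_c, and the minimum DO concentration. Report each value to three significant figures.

t_c ≈ 0.993 d; D_c ≈ 5.02 mg/L; min DO ≈ 4.44 mg/L

With k_2/k_d = 5.801 and 1 − D₀(k_2−k_d)/(k_d L₀) = 0.6583,
t_c = ln(5.801 × 0.6583) / (1.63 − 0.281) = ln(3.819) / 1.349 = 1.340/1.349 = 0.9933 d.
D_c = (k_d/k_2) L₀ e^(−k_d t_c) = (0.281/1.63) × 38.5 × e^(−0.281×0.9933) = 0.1724 × 38.5 × 0.7565 = 5.021 mg/L.
Minimum DO = C_s − D_c = 9.46 − 5.021 = 4.439 mg/L.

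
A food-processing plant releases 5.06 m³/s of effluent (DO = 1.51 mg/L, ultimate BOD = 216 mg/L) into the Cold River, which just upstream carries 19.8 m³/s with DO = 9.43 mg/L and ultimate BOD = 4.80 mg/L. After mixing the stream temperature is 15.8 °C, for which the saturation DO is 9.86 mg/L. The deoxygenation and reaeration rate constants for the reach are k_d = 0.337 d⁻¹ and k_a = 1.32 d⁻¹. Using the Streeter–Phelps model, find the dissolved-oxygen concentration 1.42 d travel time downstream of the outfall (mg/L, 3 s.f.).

DO ≈ 1.91 mg/L

Mixed DO = (19.8×9.43 + 5.06×1.51)/(19.8+5.06) = 194.4/24.86 = 7.818 mg/L.
Mixed L₀ = (19.8×4.80 + 5.06×216)/(24.86) = 1188/24.86 = 47.79 mg/L.
Initial deficit D₀ = C_s − DO₀ = 9.86 − 7.818 = 2.042 mg/L.
D(1.42) = [0.337×47.79/(1.32−0.337)](e^(−0.337×1.42) − e^(−1.32×1.42)) + 2.042 e^(−1.32×1.42)
= 16.38 × (0.6197 − 0.1534) + 2.042 × 0.1534 = 7.952 mg/L.
DO = 9.86 − 7.952 = 1.908 mg/L.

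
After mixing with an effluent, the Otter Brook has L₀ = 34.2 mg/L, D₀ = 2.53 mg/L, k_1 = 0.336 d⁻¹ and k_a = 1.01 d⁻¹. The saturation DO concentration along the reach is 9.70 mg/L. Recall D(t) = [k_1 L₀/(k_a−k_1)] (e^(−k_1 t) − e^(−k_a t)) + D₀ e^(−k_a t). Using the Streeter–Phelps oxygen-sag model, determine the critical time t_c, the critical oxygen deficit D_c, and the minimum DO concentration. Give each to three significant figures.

t_c ≈ 1.39 d; D_c ≈ 7.12 mg/L; min DO ≈ 2.58 mg/L

t_c = [1/(k_a−k_1)] ln[(k_a/k_1)(1 − D₀(k_a−k_1)/(k_1 L₀))]
= [1/(1.01−0.336)] ln[(1.01/0.336)(1 − 2.53×0.6740/(0.336×34.2))]
= (1/0.6740) ln[3.006 × 0.8516] = 1.484 × ln(2.560) = 1.484 × 0.9400 = 1.395 d.
L(t_c) = L₀ e^(−k_1 t_c) = 34.2 × 0.6259 = 21.41 mg/L, and at the critical point k_a D_c = k_1 L, so D_c = (0.336/1.01) × 21.41 = 7.121 mg/L.
Minimum DO = C_s − D_c = 9.70 − 7.121 = 2.579 mg/L.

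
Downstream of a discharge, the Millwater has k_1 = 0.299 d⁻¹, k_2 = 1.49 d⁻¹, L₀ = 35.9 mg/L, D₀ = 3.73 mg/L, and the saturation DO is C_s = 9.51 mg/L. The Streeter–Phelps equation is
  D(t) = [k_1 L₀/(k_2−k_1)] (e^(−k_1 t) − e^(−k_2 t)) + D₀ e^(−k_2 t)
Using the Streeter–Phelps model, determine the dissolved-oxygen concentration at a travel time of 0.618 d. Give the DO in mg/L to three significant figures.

DO ≈ 4.12 mg/L

k_1 L₀/(k_2−k_1) = 0.299×35.9/(1.49−0.299) = 10.73/1.191 = 9.013 mg/L.
e^(−k_1 t) = e^(−0.299×0.6180) = 0.8313; e^(−k_2 t) = e^(−1.49×0.6180) = 0.3982.
D = 9.013 × (0.8313 − 0.3982) + 3.73 × 0.3982 = 3.903 + 1.485 = 5.389 mg/L.
DO = C_s − D = 9.51 − 5.389 = 4.121 mg/L.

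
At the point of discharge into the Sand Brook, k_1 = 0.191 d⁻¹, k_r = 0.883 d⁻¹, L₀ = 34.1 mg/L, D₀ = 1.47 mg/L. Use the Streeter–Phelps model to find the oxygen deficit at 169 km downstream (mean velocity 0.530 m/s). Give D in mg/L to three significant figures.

Travel time t = x/v = 169 km / (0.530 m/s) = 169000 m / 0.530 m/s = 318900 s = 3.691 d.
k_1 L₀/(k_r−k_1) = 0.191×34.1/(0.883−0.191) = 6.513/0.6920 = 9.412 mg/L.
e^(−k_1 t) = e^(−0.191×3.691) = 0.4942; e^(−k_r t) = e^(−0.883×3.691) = 0.03843.
D = 9.412 × (0.4942 − 0.03843) + 1.47 × 0.03843 = 4.289 + 0.05650 = 4.346 mg/L.

D ≈ 4.35 mg/L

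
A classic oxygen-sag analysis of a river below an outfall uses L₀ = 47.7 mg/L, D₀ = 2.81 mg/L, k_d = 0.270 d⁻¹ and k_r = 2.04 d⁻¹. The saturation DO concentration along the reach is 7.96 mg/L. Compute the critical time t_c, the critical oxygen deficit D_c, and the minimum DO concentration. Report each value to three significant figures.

t_c ≈ 0.867 d; D_c ≈ 5.00 mg/L; min DO ≈ 2.96 mg/L

With k_r/k_d = 7.556 and 1 − D₀(k_r−k_d)/(k_d L₀) = 0.6138,
t_c = ln(7.556 × 0.6138) / (2.04 − 0.270) = ln(4.638) / 1.770 = 1.534/1.770 = 0.8668 d.
D_c = (k_d/k_r) L₀ e^(−k_d t_c) = (0.270/2.04) × 47.7 × e^(−0.270×0.8668) = 0.1324 × 47.7 × 0.7913 = 4.996 mg/L.
Minimum DO = C_s − D_c = 7.96 − 4.996 = 2.964 mg/L.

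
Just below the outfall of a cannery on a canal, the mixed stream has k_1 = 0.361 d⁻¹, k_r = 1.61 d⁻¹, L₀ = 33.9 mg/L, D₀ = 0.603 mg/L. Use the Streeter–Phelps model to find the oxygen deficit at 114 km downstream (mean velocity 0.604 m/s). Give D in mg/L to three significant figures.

Travel time t = x/v = 114 km / (0.604 m/s) = 114000 m / 0.604 m/s = 188700 s = 2.185 d.
k_1 L₀/(k_r−k_1) = 0.361×33.9/(1.61−0.361) = 12.24/1.249 = 9.798 mg/L.
e^(−k_1 t) = e^(−0.361×2.185) = 0.4545; e^(−k_r t) = e^(−1.61×2.185) = 0.02969.
D = 9.798 × (0.4545 − 0.02969) + 0.603 × 0.02969 = 4.162 + 0.01790 = 4.180 mg/L.

D ≈ 4.18 mg/L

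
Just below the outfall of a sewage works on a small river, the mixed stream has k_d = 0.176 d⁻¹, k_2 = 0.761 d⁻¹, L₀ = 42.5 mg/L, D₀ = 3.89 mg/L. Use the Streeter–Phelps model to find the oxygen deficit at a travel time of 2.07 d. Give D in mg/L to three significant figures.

k_d L₀/(k_2−k_d) = 0.176×42.5/(0.761−0.176) = 7.480/0.5850 = 12.79 mg/L.
e^(−k_d t) = e^(−0.176×2.070) = 0.6947; e^(−k_2 t) = e^(−0.761×2.070) = 0.2070.
D = 12.79 × (0.6947 − 0.2070) + 3.89 × 0.2070 = 6.236 + 0.8050 = 7.041 mg/L.

D ≈ 7.04 mg/L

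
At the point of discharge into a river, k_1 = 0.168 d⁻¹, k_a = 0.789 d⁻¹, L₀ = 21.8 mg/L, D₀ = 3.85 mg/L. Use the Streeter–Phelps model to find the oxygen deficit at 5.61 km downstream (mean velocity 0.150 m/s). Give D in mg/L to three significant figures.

D ≈ 4.03 mg/L

Travel time t = x/v = 5.61 km / (0.150 m/s) = 5610 m / 0.150 m/s = 37400 s = 0.4329 d.
k_1 L₀/(k_a−k_1) = 0.168×21.8/(0.789−0.168) = 3.662/0.6210 = 5.898 mg/L.
e^(−k_1 t) = e^(−0.168×0.4329) = 0.9299; e^(−k_a t) = e^(−0.789×0.4329) = 0.7107.
D = 5.898 × (0.9299 − 0.7107) + 3.85 × 0.7107 = 1.293 + 2.736 = 4.029 mg/L.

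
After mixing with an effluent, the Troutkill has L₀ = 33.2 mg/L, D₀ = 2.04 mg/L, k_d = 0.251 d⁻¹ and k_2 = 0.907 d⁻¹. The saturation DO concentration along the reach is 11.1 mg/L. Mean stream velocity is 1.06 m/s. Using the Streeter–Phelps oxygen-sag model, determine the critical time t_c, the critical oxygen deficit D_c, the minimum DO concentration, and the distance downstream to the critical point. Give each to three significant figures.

t_c ≈ 1.69 d; D_c ≈ 6.01 mg/L; min DO ≈ 5.09 mg/L; x_c ≈ 155 km

With k_2/k_d = 3.614 and 1 − D₀(k_2−k_d)/(k_d L₀) = 0.8394,
t_c = ln(3.614 × 0.8394) / (0.907 − 0.251) = ln(3.033) / 0.6560 = 1.110/0.6560 = 1.692 d.
D_c = (k_d/k_2) L₀ e^(−k_d t_c) = (0.251/0.907) × 33.2 × e^(−0.251×1.692) = 0.2767 × 33.2 × 0.6541 = 6.009 mg/L.
Minimum DO = C_s − D_c = 11.1 − 6.009 = 5.091 mg/L.
x_c = v t_c = 1.06 m/s × 1.692 d × 86400 s/d = 154900 m ≈ 155 km.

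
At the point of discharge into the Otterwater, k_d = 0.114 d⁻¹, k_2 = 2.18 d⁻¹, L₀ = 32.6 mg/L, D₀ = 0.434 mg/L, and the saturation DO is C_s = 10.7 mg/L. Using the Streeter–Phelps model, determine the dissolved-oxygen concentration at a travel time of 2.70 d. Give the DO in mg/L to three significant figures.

k_d L₀/(k_2−k_d) = 0.114×32.6/(2.18−0.114) = 3.716/2.066 = 1.799 mg/L.
e^(−k_d t) = e^(−0.114×2.700) = 0.7351; e^(−k_2 t) = e^(−2.18×2.700) = 0.002778.
D = 1.799 × (0.7351 − 0.002778) + 0.434 × 0.002778 = 1.317 + 0.001206 = 1.318 mg/L.
DO = C_s − D = 10.7 − 1.318 = 9.382 mg/L.

DO ≈ 9.38 mg/L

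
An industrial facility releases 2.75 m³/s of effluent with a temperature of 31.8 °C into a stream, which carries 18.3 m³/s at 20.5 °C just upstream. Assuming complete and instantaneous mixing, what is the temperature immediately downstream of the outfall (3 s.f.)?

Flow-weighted mixing: C = (Q_r C_r + Q_w C_w)/(Q_r + Q_w)
= (18.3×20.5 + 2.75×31.8)/(18.3 + 2.75) = 462.6/21.05 = 21.98 °C.

22.0 °C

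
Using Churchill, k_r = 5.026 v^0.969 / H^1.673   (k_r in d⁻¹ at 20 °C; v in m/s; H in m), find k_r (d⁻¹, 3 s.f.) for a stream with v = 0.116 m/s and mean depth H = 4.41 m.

k_r = 5.026 × 0.116^0.969 / 4.41^1.673 = 5.026 × 0.1240 / 11.97 = 0.05206 d⁻¹.

k_r ≈ 0.0521 d⁻¹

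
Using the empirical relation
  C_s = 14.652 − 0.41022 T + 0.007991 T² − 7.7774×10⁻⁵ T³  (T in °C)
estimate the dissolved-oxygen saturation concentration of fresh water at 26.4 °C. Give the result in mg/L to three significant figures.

C_s = 14.652 − 0.41022×26.4 + 0.007991×26.4² − 7.7774×10⁻⁵×26.4³ = 7.961 mg/L.

C_s ≈ 7.96 mg/L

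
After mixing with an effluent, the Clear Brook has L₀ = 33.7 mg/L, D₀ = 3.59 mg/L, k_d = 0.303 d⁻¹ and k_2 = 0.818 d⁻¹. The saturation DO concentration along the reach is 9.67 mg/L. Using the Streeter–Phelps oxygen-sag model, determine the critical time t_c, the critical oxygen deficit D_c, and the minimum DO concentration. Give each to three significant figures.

t_c ≈ 1.54 d; D_c ≈ 7.83 mg/L; min DO ≈ 1.84 mg/L

At the critical point dD/dt = 0, so k_d L₀ e^(−k_d t) = k_2 D. Substituting D(t) from the Streeter–Phelps equation and solving for t gives
t_c = ln[(k_2/k_d)(1 − D₀(k_2−k_d)/(k_d L₀))] / (k_2−k_d).
Here k_2−k_d = 0.5150 d⁻¹ and 1 − D₀(k_2−k_d)/(k_d L₀) = 1 − 3.59×0.5150/(0.303×33.7) = 0.8189, so
t_c = ln(2.700 × 0.8189) / 0.5150 = 0.7934 / 0.5150 = 1.541 d.
L(t_c) = L₀ e^(−k_d t_c) = 33.7 × 0.6270 = 21.13 mg/L, and at the critical point k_2 D_c = k_d L, so D_c = (0.303/0.818) × 21.13 = 7.827 mg/L.
Minimum DO = C_s − D_c = 9.67 − 7.827 = 1.843 mg/L.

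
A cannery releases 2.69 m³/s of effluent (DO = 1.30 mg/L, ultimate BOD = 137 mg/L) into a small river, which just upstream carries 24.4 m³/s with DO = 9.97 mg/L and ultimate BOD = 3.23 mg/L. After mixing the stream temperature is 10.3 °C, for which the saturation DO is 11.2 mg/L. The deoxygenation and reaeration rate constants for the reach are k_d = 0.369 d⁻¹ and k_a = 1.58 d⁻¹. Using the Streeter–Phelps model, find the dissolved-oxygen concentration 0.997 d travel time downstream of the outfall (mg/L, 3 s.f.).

Mixed DO = (24.4×9.97 + 2.69×1.30)/(24.4+2.69) = 246.8/27.09 = 9.109 mg/L.
Mixed L₀ = (24.4×3.23 + 2.69×137)/(27.09) = 447.3/27.09 = 16.51 mg/L.
Initial deficit D₀ = C_s − DO₀ = 11.2 − 9.109 = 2.091 mg/L.
D(0.997) = [0.369×16.51/(1.58−0.369)](e^(−0.369×0.997) − e^(−1.58×0.997)) + 2.091 e^(−1.58×0.997)
= 5.032 × (0.6922 − 0.2070) + 2.091 × 0.2070 = 2.874 mg/L.
DO = 11.2 − 2.874 = 8.326 mg/L.

DO ≈ 8.33 mg/L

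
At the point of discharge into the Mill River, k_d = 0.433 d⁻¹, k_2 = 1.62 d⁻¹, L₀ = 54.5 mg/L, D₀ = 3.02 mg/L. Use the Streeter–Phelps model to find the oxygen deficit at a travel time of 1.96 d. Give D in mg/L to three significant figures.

k_d L₀/(k_2−k_d) = 0.433×54.5/(1.62−0.433) = 23.60/1.187 = 19.88 mg/L.
e^(−k_d t) = e^(−0.433×1.960) = 0.4280; e^(−k_2 t) = e^(−1.62×1.960) = 0.04179.
D = 19.88 × (0.4280 − 0.04179) + 3.02 × 0.04179 = 7.678 + 0.1262 = 7.804 mg/L.

D ≈ 7.80 mg/L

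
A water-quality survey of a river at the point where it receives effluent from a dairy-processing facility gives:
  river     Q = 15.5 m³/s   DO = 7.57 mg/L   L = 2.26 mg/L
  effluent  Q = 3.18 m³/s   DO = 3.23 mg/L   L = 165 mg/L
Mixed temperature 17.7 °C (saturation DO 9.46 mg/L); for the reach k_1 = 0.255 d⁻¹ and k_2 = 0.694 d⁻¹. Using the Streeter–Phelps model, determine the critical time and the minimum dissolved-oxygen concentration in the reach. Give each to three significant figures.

Mixed DO = (15.5×7.57 + 3.18×3.23)/(15.5+3.18) = 127.6/18.68 = 6.831 mg/L.
Mixed L₀ = (15.5×2.26 + 3.18×165)/(18.68) = 559.7/18.68 = 29.96 mg/L.
Initial deficit D₀ = C_s − DO₀ = 9.46 − 6.831 = 2.629 mg/L.
t_c = (1/0.4390) ln[(0.694/0.255)(1 − 2.629×0.4390/(0.255×29.96))] = 2.278 × ln(2.311) = 1.908 d.
D_c = (0.255/0.694) × 29.96 × e^(−0.255×1.908) = 0.3674 × 29.96 × 0.6148 = 6.769 mg/L.
Minimum DO = 9.46 − 6.769 = 2.691 mg/L.

t_c ≈ 1.91 d; minimum DO ≈ 2.69 mg/L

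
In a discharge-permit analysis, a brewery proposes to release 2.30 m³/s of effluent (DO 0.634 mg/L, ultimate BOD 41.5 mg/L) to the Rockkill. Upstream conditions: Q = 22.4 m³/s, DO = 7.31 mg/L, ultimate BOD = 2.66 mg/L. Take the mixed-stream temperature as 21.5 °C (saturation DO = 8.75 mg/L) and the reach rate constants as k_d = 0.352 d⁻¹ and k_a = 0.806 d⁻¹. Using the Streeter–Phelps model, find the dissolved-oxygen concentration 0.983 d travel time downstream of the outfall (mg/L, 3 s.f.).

DO ≈ 6.58 mg/L

Mixed DO = (22.4×7.31 + 2.30×0.634)/(22.4+2.30) = 165.2/24.70 = 6.688 mg/L.
Mixed L₀ = (22.4×2.66 + 2.30×41.5)/(24.70) = 155.0/24.70 = 6.277 mg/L.
Initial deficit D₀ = C_s − DO₀ = 8.75 − 6.688 = 2.062 mg/L.
D(0.983) = [0.352×6.277/(0.806−0.352)](e^(−0.352×0.983) − e^(−0.806×0.983)) + 2.062 e^(−0.806×0.983)
= 4.867 × (0.7075 − 0.4528) + 2.062 × 0.4528 = 2.173 mg/L.
DO = 8.75 − 2.173 = 6.577 mg/L.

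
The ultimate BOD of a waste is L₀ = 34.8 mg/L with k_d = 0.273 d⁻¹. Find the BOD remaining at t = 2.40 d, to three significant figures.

L_t = L₀ e^(−k_d t) = 34.8 × e^(−0.273×2.40) = 34.8 × 0.5193 = 18.07 mg/L.

L ≈ 18.1 mg/L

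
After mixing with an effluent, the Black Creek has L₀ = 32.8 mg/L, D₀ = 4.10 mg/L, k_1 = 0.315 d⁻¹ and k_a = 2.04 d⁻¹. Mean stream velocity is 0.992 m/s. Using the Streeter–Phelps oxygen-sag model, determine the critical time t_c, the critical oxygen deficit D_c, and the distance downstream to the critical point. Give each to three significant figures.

t_c = [1/(k_a−k_1)] ln[(k_a/k_1)(1 − D₀(k_a−k_1)/(k_1 L₀))]
= [1/(2.04−0.315)] ln[(2.04/0.315)(1 − 4.10×1.725/(0.315×32.8))]
= (1/1.725) ln[6.476 × 0.3155] = 0.5797 × ln(2.043) = 0.5797 × 0.7145 = 0.4142 d.
L(t_c) = L₀ e^(−k_1 t_c) = 32.8 × 0.8777 = 28.79 mg/L, and at the critical point k_a D_c = k_1 L, so D_c = (0.315/2.04) × 28.79 = 4.445 mg/L.
x_c = v t_c = 0.992 m/s × 0.4142 d × 86400 s/d = 35500 m ≈ 35.5 km.

t_c ≈ 0.414 d; D_c ≈ 4.45 mg/L; x_c ≈ 35.5 km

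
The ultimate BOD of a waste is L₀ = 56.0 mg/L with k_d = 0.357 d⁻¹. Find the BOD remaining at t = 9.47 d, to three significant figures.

L_t = L₀ e^(−k_d t) = 56.0 × e^(−0.357×9.47) = 56.0 × 0.03402 = 1.905 mg/L.

L ≈ 1.91 mg/L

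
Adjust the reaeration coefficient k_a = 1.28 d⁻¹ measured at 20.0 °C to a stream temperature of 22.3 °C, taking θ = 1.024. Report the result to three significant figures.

k_a(T₂) = k_a(T₁) · θ^(T₂−T₁) = 1.28 × 1.024^(22.3−20.0)
= 1.28 × 1.024^2.30 = 1.28 × 1.056 = 1.352 d⁻¹.

k_a ≈ 1.35 d⁻¹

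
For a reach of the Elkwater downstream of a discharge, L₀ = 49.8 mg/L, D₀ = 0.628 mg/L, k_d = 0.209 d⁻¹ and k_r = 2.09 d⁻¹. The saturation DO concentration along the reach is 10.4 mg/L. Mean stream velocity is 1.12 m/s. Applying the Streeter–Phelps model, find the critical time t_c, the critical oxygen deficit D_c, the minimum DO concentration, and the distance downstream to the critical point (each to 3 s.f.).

t_c ≈ 1.16 d; D_c ≈ 3.91 mg/L; min DO ≈ 6.49 mg/L; x_c ≈ 112 km

With k_r/k_d = 10.00 and 1 − D₀(k_r−k_d)/(k_d L₀) = 0.8865,
t_c = ln(10.00 × 0.8865) / (2.09 − 0.209) = ln(8.865) / 1.881 = 2.182/1.881 = 1.160 d.
L(t_c) = L₀ e^(−k_d t_c) = 49.8 × 0.7847 = 39.08 mg/L, and at the critical point k_r D_c = k_d L, so D_c = (0.209/2.09) × 39.08 = 3.908 mg/L.
Minimum DO = C_s − D_c = 10.4 − 3.908 = 6.492 mg/L.
x_c = v t_c = 1.12 m/s × 1.160 d × 86400 s/d = 112300 m ≈ 112 km.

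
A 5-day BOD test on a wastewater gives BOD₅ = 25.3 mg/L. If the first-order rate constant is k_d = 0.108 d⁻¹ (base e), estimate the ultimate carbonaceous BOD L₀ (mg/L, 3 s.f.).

BOD₅ = L₀(1 − e^(−5k_d)) ⇒ L₀ = BOD₅ / (1 − e^(−5×0.108))
= 25.3 / (1 − 0.5827) = 25.3 / 0.4173 = 60.63 mg/L.

L₀ ≈ 60.6 mg/L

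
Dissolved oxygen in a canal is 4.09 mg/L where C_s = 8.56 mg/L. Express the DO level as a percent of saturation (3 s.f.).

% saturation = C/C_s × 100 = 4.09/8.56 × 100 = 47.8 %.

47.8 % saturation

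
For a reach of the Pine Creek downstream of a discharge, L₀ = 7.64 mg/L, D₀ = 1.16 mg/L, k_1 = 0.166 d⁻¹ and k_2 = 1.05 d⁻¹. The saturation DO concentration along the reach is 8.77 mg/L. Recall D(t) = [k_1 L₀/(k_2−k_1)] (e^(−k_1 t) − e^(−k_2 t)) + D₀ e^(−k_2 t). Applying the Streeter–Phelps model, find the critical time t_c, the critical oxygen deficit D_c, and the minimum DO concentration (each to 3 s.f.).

t_c ≈ 0.217 d; D_c ≈ 1.17 mg/L; min DO ≈ 7.60 mg/L

At the critical point dD/dt = 0, so k_1 L₀ e^(−k_1 t) = k_2 D. Substituting D(t) from the Streeter–Phelps equation and solving for t gives
t_c = ln[(k_2/k_1)(1 − D₀(k_2−k_1)/(k_1 L₀))] / (k_2−k_1).
Here k_2−k_1 = 0.8840 d⁻¹ and 1 − D₀(k_2−k_1)/(k_1 L₀) = 1 − 1.16×0.8840/(0.166×7.64) = 0.1914, so
t_c = ln(6.325 × 0.1914) / 0.8840 = 0.1914 / 0.8840 = 0.2165 d.
L(t_c) = L₀ e^(−k_1 t_c) = 7.64 × 0.9647 = 7.370 mg/L, and at the critical point k_2 D_c = k_1 L, so D_c = (0.166/1.05) × 7.370 = 1.165 mg/L.
Minimum DO = C_s − D_c = 8.77 − 1.165 = 7.605 mg/L.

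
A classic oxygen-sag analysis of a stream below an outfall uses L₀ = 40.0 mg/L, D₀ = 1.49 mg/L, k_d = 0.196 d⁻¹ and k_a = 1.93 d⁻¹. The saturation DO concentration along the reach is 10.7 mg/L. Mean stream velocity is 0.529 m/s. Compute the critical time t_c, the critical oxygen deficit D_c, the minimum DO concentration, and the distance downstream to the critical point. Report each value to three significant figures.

With k_a/k_d = 9.847 and 1 − D₀(k_a−k_d)/(k_d L₀) = 0.6705,
t_c = ln(9.847 × 0.6705) / (1.93 − 0.196) = ln(6.602) / 1.734 = 1.887/1.734 = 1.088 d.
D_c = (k_d/k_a) L₀ e^(−k_d t_c) = (0.196/1.93) × 40.0 × e^(−0.196×1.088) = 0.1016 × 40.0 × 0.8079 = 3.282 mg/L.
Minimum DO = C_s − D_c = 10.7 − 3.282 = 7.418 mg/L.
x_c = v t_c = 0.529 m/s × 1.088 d × 86400 s/d = 49750 m ≈ 49.7 km.

t_c ≈ 1.09 d; D_c ≈ 3.28 mg/L; min DO ≈ 7.42 mg/L; x_c ≈ 49.7 km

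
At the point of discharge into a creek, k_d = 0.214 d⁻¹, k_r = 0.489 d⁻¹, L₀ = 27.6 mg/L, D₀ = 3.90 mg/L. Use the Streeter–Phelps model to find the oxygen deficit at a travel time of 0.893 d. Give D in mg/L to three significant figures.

D ≈ 6.38 mg/L

k_d L₀/(k_r−k_d) = 0.214×27.6/(0.489−0.214) = 5.906/0.2750 = 21.48 mg/L.
e^(−k_d t) = e^(−0.214×0.8930) = 0.8260; e^(−k_r t) = e^(−0.489×0.8930) = 0.6462.
D = 21.48 × (0.8260 − 0.6462) + 3.90 × 0.6462 = 3.863 + 2.520 = 6.383 mg/L.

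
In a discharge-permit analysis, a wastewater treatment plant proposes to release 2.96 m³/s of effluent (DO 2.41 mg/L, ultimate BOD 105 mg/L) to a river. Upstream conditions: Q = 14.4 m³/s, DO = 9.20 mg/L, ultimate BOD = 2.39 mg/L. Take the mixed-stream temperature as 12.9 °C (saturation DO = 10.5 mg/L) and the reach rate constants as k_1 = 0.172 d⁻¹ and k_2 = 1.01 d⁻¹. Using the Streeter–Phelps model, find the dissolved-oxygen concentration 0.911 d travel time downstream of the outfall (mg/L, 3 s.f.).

Mixed DO = (14.4×9.20 + 2.96×2.41)/(14.4+2.96) = 139.6/17.36 = 8.042 mg/L.
Mixed L₀ = (14.4×2.39 + 2.96×105)/(17.36) = 345.2/17.36 = 19.89 mg/L.
Initial deficit D₀ = C_s − DO₀ = 10.5 − 8.042 = 2.458 mg/L.
D(0.911) = [0.172×19.89/(1.01−0.172)](e^(−0.172×0.911) − e^(−1.01×0.911)) + 2.458 e^(−1.01×0.911)
= 4.082 × (0.8550 − 0.3985) + 2.458 × 0.3985 = 2.843 mg/L.
DO = 10.5 − 2.843 = 7.657 mg/L.

DO ≈ 7.66 mg/L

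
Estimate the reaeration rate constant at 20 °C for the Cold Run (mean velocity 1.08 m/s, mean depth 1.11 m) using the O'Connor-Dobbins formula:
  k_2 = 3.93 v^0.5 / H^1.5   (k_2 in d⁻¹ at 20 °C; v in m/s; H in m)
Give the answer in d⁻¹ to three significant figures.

k_2 ≈ 3.49 d⁻¹

k_2 = 3.93 × 1.08^0.5 / 1.11^1.5 = 3.93 × 1.039 / 1.169 = 3.492 d⁻¹.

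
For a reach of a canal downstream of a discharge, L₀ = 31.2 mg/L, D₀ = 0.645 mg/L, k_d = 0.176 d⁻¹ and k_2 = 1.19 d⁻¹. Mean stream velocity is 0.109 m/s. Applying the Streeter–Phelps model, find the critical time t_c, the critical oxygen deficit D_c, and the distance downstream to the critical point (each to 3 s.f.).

t_c ≈ 1.76 d; D_c ≈ 3.39 mg/L; x_c ≈ 16.6 km

t_c = [1/(k_2−k_d)] ln[(k_2/k_d)(1 − D₀(k_2−k_d)/(k_d L₀))]
= [1/(1.19−0.176)] ln[(1.19/0.176)(1 − 0.645×1.014/(0.176×31.2))]
= (1/1.014) ln[6.761 × 0.8809] = 0.9862 × ln(5.956) = 0.9862 × 1.784 = 1.760 d.
D_c = (k_d/k_2) L₀ e^(−k_d t_c) = (0.176/1.19) × 31.2 × e^(−0.176×1.760) = 0.1479 × 31.2 × 0.7337 = 3.385 mg/L.
x_c = v t_c = 0.109 m/s × 1.760 d × 86400 s/d = 16570 m ≈ 16.6 km.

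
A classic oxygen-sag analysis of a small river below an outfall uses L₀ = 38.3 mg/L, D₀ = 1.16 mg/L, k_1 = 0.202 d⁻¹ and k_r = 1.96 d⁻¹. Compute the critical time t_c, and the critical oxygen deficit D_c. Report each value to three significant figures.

At the critical point dD/dt = 0, so k_1 L₀ e^(−k_1 t) = k_r D. Substituting D(t) from the Streeter–Phelps equation and solving for t gives
t_c = ln[(k_r/k_1)(1 − D₀(k_r−k_1)/(k_1 L₀))] / (k_r−k_1).
Here k_r−k_1 = 1.758 d⁻¹ and 1 − D₀(k_r−k_1)/(k_1 L₀) = 1 − 1.16×1.758/(0.202×38.3) = 0.7364, so
t_c = ln(9.703 × 0.7364) / 1.758 = 1.966 / 1.758 = 1.119 d.
L(t_c) = L₀ e^(−k_1 t_c) = 38.3 × 0.7978 = 30.55 mg/L, and at the critical point k_r D_c = k_1 L, so D_c = (0.202/1.96) × 30.55 = 3.149 mg/L.

t_c ≈ 1.12 d; D_c ≈ 3.15 mg/L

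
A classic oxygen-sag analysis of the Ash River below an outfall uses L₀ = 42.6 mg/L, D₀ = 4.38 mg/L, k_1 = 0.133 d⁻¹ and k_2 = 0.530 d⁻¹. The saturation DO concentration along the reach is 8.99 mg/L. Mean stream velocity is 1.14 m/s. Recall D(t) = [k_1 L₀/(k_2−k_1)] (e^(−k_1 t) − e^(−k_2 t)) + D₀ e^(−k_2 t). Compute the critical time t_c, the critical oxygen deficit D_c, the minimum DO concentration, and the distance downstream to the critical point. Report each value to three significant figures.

t_c ≈ 2.56 d; D_c ≈ 7.61 mg/L; min DO ≈ 1.38 mg/L; x_c ≈ 252 km

With k_2/k_1 = 3.985 and 1 − D₀(k_2−k_1)/(k_1 L₀) = 0.6931,
t_c = ln(3.985 × 0.6931) / (0.530 − 0.133) = ln(2.762) / 0.3970 = 1.016/0.3970 = 2.559 d.
D_c = (k_1/k_2) L₀ e^(−k_1 t_c) = (0.133/0.530) × 42.6 × e^(−0.133×2.559) = 0.2509 × 42.6 × 0.7115 = 7.606 mg/L.
Minimum DO = C_s − D_c = 8.99 − 7.606 = 1.384 mg/L.
x_c = v t_c = 1.14 m/s × 2.559 d × 86400 s/d = 252100 m ≈ 252 km.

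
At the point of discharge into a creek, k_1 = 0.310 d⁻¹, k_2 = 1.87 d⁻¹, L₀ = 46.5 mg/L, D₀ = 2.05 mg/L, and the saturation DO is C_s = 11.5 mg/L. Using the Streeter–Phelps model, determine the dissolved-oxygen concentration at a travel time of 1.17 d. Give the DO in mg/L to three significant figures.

DO ≈ 5.88 mg/L

k_1 L₀/(k_2−k_1) = 0.310×46.5/(1.87−0.310) = 14.41/1.560 = 9.240 mg/L.
e^(−k_1 t) = e^(−0.310×1.170) = 0.6958; e^(−k_2 t) = e^(−1.87×1.170) = 0.1122.
D = 9.240 × (0.6958 − 0.1122) + 2.05 × 0.1122 = 5.393 + 0.2299 = 5.623 mg/L.
DO = C_s − D = 11.5 − 5.623 = 5.877 mg/L.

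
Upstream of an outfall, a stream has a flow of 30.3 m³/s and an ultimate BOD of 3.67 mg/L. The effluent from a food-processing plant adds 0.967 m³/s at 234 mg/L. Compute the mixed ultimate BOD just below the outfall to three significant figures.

10.8 mg/L

Flow-weighted mixing: C = (Q_r C_r + Q_w C_w)/(Q_r + Q_w)
= (30.3×3.67 + 0.967×234)/(30.3 + 0.967) = 337.5/31.27 = 10.79 mg/L.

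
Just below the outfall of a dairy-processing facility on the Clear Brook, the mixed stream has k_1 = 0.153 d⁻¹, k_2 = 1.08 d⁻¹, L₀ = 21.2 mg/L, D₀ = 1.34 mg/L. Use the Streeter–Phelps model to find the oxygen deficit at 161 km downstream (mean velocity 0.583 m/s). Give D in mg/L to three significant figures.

D ≈ 2.08 mg/L

Travel time t = x/v = 161 km / (0.583 m/s) = 161000 m / 0.583 m/s = 276200 s = 3.196 d.
k_1 L₀/(k_2−k_1) = 0.153×21.2/(1.08−0.153) = 3.244/0.9270 = 3.499 mg/L.
e^(−k_1 t) = e^(−0.153×3.196) = 0.6132; e^(−k_2 t) = e^(−1.08×3.196) = 0.03168.
D = 3.499 × (0.6132 − 0.03168) + 1.34 × 0.03168 = 2.035 + 0.04246 = 2.077 mg/L.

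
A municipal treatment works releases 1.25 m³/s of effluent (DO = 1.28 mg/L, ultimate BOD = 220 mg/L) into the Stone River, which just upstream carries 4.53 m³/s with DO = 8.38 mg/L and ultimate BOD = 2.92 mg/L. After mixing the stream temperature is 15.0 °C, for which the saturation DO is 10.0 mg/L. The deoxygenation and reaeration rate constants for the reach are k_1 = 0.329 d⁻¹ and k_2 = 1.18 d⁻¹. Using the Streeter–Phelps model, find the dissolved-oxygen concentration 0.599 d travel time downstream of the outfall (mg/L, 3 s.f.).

DO ≈ 2.12 mg/L

Mixed DO = (4.53×8.38 + 1.25×1.28)/(4.53+1.25) = 39.56/5.780 = 6.845 mg/L.
Mixed L₀ = (4.53×2.92 + 1.25×220)/(5.780) = 288.2/5.780 = 49.87 mg/L.
Initial deficit D₀ = C_s − DO₀ = 10.0 − 6.845 = 3.155 mg/L.
D(0.599) = [0.329×49.87/(1.18−0.329)](e^(−0.329×0.599) − e^(−1.18×0.599)) + 3.155 e^(−1.18×0.599)
= 19.28 × (0.8211 − 0.4932) + 3.155 × 0.4932 = 7.878 mg/L.
DO = 10.0 − 7.878 = 2.122 mg/L.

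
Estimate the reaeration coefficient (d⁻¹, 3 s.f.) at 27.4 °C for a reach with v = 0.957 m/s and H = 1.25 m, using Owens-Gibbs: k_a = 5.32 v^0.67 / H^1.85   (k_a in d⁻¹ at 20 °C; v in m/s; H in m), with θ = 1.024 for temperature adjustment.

k_a(20) = 5.32 × 0.957^0.67 / 1.25^1.85 = 5.32 × 0.9710 / 1.511 = 3.419 d⁻¹.
k_a(27.4) = 3.419 × 1.024^(27.4−20) = 3.419 × 1.192 = 4.074 d⁻¹.

k_a ≈ 4.07 d⁻¹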